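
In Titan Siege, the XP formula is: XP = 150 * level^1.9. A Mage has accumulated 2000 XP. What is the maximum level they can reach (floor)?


XP = 150 * level^1.9, so level = (XP / 150)^(1/1.9)
= (2000 / 150)^(1/1.9)
= 13.3333^0.5263
= 3.9091
Floor: level = 3

level 3


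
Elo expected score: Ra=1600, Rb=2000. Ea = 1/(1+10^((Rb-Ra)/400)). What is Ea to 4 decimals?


Elo expected score: Ea = 1/(1 + 10^((Rb-Ra)/400))
Rb - Ra = 2000 - 1600 = 400
(Rb-Ra)/400 = 400/400 = 1.0
10^1.0 = 10.0
Ea = 1/(1 + 10.0) = 1/11.0 = 0.0909

0.0909


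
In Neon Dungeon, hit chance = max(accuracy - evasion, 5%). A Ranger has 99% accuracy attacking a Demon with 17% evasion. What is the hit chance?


accuracy - evasion = 99 - 17 = 82
Apply floor: max(82, 5) = 82
Hit chance = 82%

82%


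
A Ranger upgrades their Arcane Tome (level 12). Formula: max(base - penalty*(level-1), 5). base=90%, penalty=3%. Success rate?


raw_rate = 90 - 3 * (12 - 1)
= 90 - 3 * 11
= 90 - 33
= 57
Apply floor: max(57, 5) = 57%

57%


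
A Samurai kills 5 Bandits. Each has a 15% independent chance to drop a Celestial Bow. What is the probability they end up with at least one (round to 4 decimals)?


P(at least one) = 1 - P(none) = 1 - (1-p)^n
p = 15/100 = 0.15
1 - p = 0.85
(1 - p)^5 = 0.85^5 = 0.443705
P(at least one) = 1 - 0.443705 = 0.5563

0.5563


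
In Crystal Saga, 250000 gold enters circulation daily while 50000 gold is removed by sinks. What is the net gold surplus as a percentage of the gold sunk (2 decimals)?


Net gold = 250000 - 50000 = 200000
Inflation rate = net / sunk * 100 = 200000 / 50000 * 100
= 4.0 * 100
= 400.00%

400.00%


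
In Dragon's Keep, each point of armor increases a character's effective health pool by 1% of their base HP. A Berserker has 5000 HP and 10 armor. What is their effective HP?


EHP = 5000 * (1 + 10/100)
= 5000 * (1 + 0.1)
= 5000 * 1.1
= 5500.0

5500.0 EHP


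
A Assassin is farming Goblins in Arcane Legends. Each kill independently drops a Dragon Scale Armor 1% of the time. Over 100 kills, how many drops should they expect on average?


Expected drops = kills * (drop_rate / 100)
= 100 * (1 / 100)
= 100 * 0.01
= 1.0

1.0 drops


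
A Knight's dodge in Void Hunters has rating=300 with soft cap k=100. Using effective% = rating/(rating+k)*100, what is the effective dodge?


effective% = rating / (rating + k) * 100
= 300 / (300 + 100) * 100
= 300 / 400 * 100
= 0.75 * 100
= 75.00%

75.00%


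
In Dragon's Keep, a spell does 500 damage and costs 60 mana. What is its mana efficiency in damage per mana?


Efficiency = damage / mana
= 500 / 60
= 8.33

8.33 dmg/mana


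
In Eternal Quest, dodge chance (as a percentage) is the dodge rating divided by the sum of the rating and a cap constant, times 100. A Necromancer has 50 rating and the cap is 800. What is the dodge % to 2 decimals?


dodge% = 50 / (50 + 800) * 100
= 50 / 850 * 100
= 0.058824 * 100
= 5.88%

5.88%


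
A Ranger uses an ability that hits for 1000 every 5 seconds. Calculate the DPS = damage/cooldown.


DPS = damage / cooldown
= 1000 / 5
= 200.00

200.00 DPS


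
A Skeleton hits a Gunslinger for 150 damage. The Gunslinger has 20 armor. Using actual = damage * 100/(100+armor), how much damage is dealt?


actual = 150 * 100 / (100 + 20)
= 150 * 100 / 120
= 15000 / 120
= 125.00

125.00 damage


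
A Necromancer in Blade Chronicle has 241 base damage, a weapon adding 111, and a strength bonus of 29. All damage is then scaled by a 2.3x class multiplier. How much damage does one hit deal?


Sum base + weapon + str = 241 + 111 + 29 = 381
Multiply by 2.3:
381 * 2.3 = 876.3

876.3 damage


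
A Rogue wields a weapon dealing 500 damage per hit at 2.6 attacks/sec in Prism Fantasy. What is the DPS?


DPS = damage * attack_speed
= 500 * 2.6
= 1300.0

1300.0 DPS


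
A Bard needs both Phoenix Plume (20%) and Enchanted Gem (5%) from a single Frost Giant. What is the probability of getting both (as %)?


For independent events, P(both) = P(A) * P(B)
= 20% * 5%
= 100 / 100 %
= 1.0%

1.0%


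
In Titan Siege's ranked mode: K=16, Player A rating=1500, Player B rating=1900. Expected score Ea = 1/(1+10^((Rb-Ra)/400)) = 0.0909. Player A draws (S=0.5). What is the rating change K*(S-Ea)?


Elo update: delta = K * (S - Ea), where S = 0.5 (draws)
S - Ea = 0.5 - 0.0909 = 0.4091
Rating change = 16 * 0.4091
= 6.55

6.55 rating points


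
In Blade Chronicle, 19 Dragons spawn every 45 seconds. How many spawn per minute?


Spawns per minute = count * (60 / interval)
= 19 * (60 / 45)
= 19 * 1.3333
= 25.33

25.33 per minute


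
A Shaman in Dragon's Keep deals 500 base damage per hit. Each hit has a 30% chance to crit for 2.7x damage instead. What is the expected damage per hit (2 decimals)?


E[dmg] = base * (1 + crit_chance * (crit_mult - 1))
cc as decimal = 30/100 = 0.3
cm - 1 = 2.7 - 1 = 1.7
Bonus factor = 0.3 * 1.7 = 0.51
Total multiplier = 1 + 0.51 = 1.51
Expected damage = 500 * 1.51 = 755.00

755.00 damage


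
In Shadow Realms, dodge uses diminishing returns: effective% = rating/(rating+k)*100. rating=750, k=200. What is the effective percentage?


effective% = rating / (rating + k) * 100
= 750 / (750 + 200) * 100
= 750 / 950 * 100
= 0.789474 * 100
= 78.95%

78.95%


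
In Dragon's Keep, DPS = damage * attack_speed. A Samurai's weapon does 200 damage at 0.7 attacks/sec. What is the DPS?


DPS = damage * attack_speed
= 200 * 0.7
= 140.0

140.0 DPS


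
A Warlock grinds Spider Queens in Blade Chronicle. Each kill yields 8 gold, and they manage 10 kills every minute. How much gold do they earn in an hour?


Gold per minute = 8 * 10 = 80
Gold per hour = 80 * 60 = 4800

4800 gold/hour


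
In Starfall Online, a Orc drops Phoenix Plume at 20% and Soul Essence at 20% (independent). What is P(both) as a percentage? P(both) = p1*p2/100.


For independent events, P(both) = P(A) * P(B)
= 20% * 20%
= 400 / 100 %
= 4.0%

4.0%


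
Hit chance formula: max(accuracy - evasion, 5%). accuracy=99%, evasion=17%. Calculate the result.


accuracy - evasion = 99 - 17 = 82
Apply floor: max(82, 5) = 82
Hit chance = 82%

82%


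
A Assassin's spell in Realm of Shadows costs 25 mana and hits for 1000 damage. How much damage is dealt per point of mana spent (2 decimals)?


Efficiency = damage / mana
= 1000 / 25
= 40.00

40.00 dmg/mana


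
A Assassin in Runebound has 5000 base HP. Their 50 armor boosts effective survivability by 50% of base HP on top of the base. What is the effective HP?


EHP = 5000 * (1 + 50/100)
= 5000 * (1 + 0.5)
= 5000 * 1.5
= 7500.0

7500.0 EHP


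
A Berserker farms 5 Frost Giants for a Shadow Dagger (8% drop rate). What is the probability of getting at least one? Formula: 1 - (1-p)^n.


P(at least one) = 1 - P(none) = 1 - (1-p)^n
p = 8/100 = 0.08
1 - p = 0.92
(1 - p)^5 = 0.92^5 = 0.659082
P(at least one) = 1 - 0.659082 = 0.3409

0.3409


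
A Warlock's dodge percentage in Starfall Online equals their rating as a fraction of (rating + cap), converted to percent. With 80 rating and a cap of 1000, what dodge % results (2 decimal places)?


dodge% = 80 / (80 + 1000) * 100
= 80 / 1080 * 100
= 0.074074 * 100
= 7.41%

7.41%


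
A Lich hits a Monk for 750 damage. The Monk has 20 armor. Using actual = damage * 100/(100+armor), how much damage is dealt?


actual = 750 * 100 / (100 + 20)
= 750 * 100 / 120
= 75000 / 120
= 625.00

625.00 damage


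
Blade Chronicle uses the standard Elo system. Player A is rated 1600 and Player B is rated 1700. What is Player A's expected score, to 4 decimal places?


Elo expected score: Ea = 1/(1 + 10^((Rb-Ra)/400))
Rb - Ra = 1700 - 1600 = 100
(Rb-Ra)/400 = 100/400 = 0.25
10^0.25 = 1.778279
Ea = 1/(1 + 1.778279) = 1/2.778279 = 0.3599

0.3599


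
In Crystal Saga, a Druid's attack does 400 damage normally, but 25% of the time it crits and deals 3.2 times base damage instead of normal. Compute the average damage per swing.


E[dmg] = base * (1 + crit_chance * (crit_mult - 1))
cc as decimal = 25/100 = 0.25
cm - 1 = 3.2 - 1 = 2.2
Bonus factor = 0.25 * 2.2 = 0.55
Total multiplier = 1 + 0.55 = 1.55
Expected damage = 400 * 1.55 = 620.00

620.00 damage


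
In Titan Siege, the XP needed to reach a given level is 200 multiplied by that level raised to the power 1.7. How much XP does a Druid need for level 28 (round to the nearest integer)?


XP = 200 * level^1.7
Substitute level = 28:
XP = 200 * 28^1.7
= 200 * 288.5152
= 57703

57703 XP


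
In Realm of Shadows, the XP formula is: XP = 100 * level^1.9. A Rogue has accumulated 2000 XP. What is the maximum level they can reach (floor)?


XP = 100 * level^1.9, so level = (XP / 100)^(1/1.9)
= (2000 / 100)^(1/1.9)
= 20.0^0.5263
= 4.839
Floor: level = 4

level 4


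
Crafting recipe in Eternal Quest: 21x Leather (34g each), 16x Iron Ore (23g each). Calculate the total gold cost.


Cost breakdown:
  Leather: 21 * 34 = 714
  Iron Ore: 16 * 23 = 368
Total = 714 + 368 = 1082

1082 gold


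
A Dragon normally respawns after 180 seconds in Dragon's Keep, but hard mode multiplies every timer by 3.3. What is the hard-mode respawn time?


Respawn time = base * multiplier
= 180 * 3.3
= 594.0 seconds

594.0 seconds


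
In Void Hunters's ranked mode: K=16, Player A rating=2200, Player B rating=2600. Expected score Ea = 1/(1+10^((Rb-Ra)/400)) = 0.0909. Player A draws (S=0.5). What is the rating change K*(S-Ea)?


Elo update: delta = K * (S - Ea), where S = 0.5 (draws)
S - Ea = 0.5 - 0.0909 = 0.4091
Rating change = 16 * 0.4091
= 6.55

6.55 rating points


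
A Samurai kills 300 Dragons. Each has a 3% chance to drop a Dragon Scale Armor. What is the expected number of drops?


Expected drops = kills * (drop_rate / 100)
= 300 * (3 / 100)
= 300 * 0.03
= 9.0

9.0 drops


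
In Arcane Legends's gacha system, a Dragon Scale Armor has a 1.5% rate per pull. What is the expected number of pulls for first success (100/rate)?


Expected pulls for a geometric distribution = 1/p = 100 / rate%
= 100 / 1.5
= 66.67

66.67 pulls


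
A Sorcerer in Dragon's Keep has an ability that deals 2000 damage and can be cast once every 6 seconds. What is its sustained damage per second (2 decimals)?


DPS = damage / cooldown
= 2000 / 6
= 333.33

333.33 DPS


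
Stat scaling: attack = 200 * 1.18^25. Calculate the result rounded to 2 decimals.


value = base * growth^level
= 200 * 1.18^25
= 200 * 62.668627
= 12533.73

12533.73 attack


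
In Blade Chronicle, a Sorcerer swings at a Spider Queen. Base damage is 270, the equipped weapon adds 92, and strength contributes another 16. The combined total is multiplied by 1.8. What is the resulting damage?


Sum base + weapon + str = 270 + 92 + 16 = 378
Multiply by 1.8:
378 * 1.8 = 680.4

680.4 damage


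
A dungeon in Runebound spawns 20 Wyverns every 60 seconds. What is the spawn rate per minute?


Spawns per minute = count * (60 / interval)
= 20 * (60 / 60)
= 20 * 1.0
= 20.0

20.0 per minute


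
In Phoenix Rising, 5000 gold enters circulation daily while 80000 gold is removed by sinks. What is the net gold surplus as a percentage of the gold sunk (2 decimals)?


Net gold = 5000 - 80000 = -75000
Inflation rate = net / sunk * 100 = -75000 / 80000 * 100
= -0.9375 * 100
= -93.75%

-93.75%


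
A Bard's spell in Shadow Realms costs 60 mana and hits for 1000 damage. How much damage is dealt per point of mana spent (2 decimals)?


Efficiency = damage / mana
= 1000 / 60
= 16.67

16.67 dmg/mana


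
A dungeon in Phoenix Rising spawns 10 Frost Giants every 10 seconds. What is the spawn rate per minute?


Spawns per minute = count * (60 / interval)
= 10 * (60 / 10)
= 10 * 6.0
= 60.0

60.0 per minute


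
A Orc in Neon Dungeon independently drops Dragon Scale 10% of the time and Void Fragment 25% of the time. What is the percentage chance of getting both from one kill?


For independent events, P(both) = P(A) * P(B)
= 10% * 25%
= 250 / 100 %
= 2.5%

2.5%


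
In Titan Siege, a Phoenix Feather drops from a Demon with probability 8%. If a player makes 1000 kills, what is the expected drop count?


Expected drops = kills * (drop_rate / 100)
= 1000 * (8 / 100)
= 1000 * 0.08
= 80.0

80.0 drops


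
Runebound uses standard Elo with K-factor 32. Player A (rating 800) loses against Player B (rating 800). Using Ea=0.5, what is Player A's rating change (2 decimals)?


Elo update: delta = K * (S - Ea), where S = 0 (loses)
S - Ea = 0 - 0.5 = -0.5
Rating change = 32 * -0.5
= -16.00

-16.00 rating points


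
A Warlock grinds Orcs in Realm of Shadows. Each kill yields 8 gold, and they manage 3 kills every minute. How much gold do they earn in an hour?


Gold per minute = 8 * 3 = 24
Gold per hour = 24 * 60 = 1440

1440 gold/hour


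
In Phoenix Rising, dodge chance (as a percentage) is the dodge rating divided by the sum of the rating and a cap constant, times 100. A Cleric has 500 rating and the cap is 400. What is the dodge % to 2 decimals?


dodge% = 500 / (500 + 400) * 100
= 500 / 900 * 100
= 0.555556 * 100
= 55.56%

55.56%


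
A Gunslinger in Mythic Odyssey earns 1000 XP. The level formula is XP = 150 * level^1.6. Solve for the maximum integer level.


XP = 150 * level^1.6, so level = (XP / 150)^(1/1.6)
= (1000 / 150)^(1/1.6)
= 6.6667^0.625
= 3.273
Floor: level = 3

level 3


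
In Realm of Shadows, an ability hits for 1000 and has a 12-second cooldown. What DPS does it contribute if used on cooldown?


DPS = damage / cooldown
= 1000 / 12
= 83.33

83.33 DPS


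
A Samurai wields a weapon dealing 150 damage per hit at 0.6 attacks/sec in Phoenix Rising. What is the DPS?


DPS = damage * attack_speed
= 150 * 0.6
= 90.0

90.0 DPS


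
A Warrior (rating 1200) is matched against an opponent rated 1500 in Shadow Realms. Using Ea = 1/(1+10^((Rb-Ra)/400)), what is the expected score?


Elo expected score: Ea = 1/(1 + 10^((Rb-Ra)/400))
Rb - Ra = 1500 - 1200 = 300
(Rb-Ra)/400 = 300/400 = 0.75
10^0.75 = 5.623413
Ea = 1/(1 + 5.623413) = 1/6.623413 = 0.1510

0.1510


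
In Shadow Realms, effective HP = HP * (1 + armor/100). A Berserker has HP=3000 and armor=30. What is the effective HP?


EHP = 3000 * (1 + 30/100)
= 3000 * (1 + 0.3)
= 3000 * 1.3
= 3900.0

3900.0 EHP


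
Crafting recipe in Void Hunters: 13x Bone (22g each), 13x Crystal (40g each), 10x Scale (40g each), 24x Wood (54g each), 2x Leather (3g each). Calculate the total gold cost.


Cost breakdown:
  Bone: 13 * 22 = 286
  Crystal: 13 * 40 = 520
  Scale: 10 * 40 = 400
  Wood: 24 * 54 = 1296
  Leather: 2 * 3 = 6
Total = 286 + 520 + 400 + 1296 + 6 = 2508

2508 gold


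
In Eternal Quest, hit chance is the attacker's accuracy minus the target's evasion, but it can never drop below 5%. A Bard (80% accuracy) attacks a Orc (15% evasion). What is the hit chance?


accuracy - evasion = 80 - 15 = 65
Apply floor: max(65, 5) = 65
Hit chance = 65%

65%


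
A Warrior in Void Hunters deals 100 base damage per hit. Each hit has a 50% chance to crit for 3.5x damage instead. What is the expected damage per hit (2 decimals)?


E[dmg] = base * (1 + crit_chance * (crit_mult - 1))
cc as decimal = 50/100 = 0.5
cm - 1 = 3.5 - 1 = 2.5
Bonus factor = 0.5 * 2.5 = 1.25
Total multiplier = 1 + 1.25 = 2.25
Expected damage = 100 * 2.25 = 225.00

225.00 damage


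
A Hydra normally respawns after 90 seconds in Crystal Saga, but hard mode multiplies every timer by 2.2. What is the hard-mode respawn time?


Respawn time = base * multiplier
= 90 * 2.2
= 198.0 seconds

198.0 seconds


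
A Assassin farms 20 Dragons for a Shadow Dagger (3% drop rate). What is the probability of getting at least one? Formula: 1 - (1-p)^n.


P(at least one) = 1 - P(none) = 1 - (1-p)^n
p = 3/100 = 0.03
1 - p = 0.97
(1 - p)^20 = 0.97^20 = 0.543794
P(at least one) = 1 - 0.543794 = 0.4562

0.4562


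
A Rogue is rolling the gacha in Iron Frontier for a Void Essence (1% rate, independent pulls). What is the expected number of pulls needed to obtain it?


Expected pulls for a geometric distribution = 1/p = 100 / rate%
= 100 / 1
= 100.0

100.0 pulls


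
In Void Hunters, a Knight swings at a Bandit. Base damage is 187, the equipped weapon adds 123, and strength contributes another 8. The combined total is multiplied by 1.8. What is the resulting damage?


Sum base + weapon + str = 187 + 123 + 8 = 318
Multiply by 1.8:
318 * 1.8 = 572.4

572.4 damage


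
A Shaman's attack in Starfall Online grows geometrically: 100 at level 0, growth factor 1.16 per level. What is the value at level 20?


value = base * growth^level
= 100 * 1.16^20
= 100 * 19.460759
= 1946.08

1946.08 attack


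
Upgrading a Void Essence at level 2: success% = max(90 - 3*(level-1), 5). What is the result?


raw_rate = 90 - 3 * (2 - 1)
= 90 - 3 * 1
= 90 - 3
= 87
Apply floor: max(87, 5) = 87%

87%


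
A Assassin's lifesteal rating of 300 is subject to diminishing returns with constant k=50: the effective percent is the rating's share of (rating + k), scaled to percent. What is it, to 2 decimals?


effective% = rating / (rating + k) * 100
= 300 / (300 + 50) * 100
= 300 / 350 * 100
= 0.857143 * 100
= 85.71%

85.71%


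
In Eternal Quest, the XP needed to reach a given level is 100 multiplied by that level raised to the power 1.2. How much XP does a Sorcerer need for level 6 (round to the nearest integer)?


XP = 100 * level^1.2
Substitute level = 6:
XP = 100 * 6^1.2
= 100 * 8.5858
= 859

859 XP


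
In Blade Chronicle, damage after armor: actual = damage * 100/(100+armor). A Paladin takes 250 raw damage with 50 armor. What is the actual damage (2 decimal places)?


actual = 250 * 100 / (100 + 50)
= 250 * 100 / 150
= 25000 / 150
= 166.67

166.67 damage


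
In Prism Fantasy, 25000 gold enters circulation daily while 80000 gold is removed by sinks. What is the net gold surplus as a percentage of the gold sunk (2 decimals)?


Net gold = 25000 - 80000 = -55000
Inflation rate = net / sunk * 100 = -55000 / 80000 * 100
= -0.6875 * 100
= -68.75%

-68.75%


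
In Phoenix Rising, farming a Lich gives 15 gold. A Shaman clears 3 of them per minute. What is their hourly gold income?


Gold per minute = 15 * 3 = 45
Gold per hour = 45 * 60 = 2700

2700 gold/hour


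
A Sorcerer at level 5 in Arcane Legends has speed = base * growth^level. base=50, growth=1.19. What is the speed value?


value = base * growth^level
= 50 * 1.19^5
= 50 * 2.386354
= 119.32

119.32 speed


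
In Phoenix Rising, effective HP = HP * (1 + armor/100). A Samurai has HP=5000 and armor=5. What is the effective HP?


EHP = 5000 * (1 + 5/100)
= 5000 * (1 + 0.05)
= 5000 * 1.05
= 5250.0

5250.0 EHP


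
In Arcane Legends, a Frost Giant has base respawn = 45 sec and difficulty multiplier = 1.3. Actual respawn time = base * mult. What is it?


Respawn time = base * multiplier
= 45 * 1.3
= 58.5 seconds

58.5 seconds


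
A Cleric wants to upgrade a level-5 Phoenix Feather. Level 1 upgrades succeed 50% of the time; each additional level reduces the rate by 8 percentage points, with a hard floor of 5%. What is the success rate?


raw_rate = 50 - 8 * (5 - 1)
= 50 - 8 * 4
= 50 - 32
= 18
Apply floor: max(18, 5) = 18%

18%


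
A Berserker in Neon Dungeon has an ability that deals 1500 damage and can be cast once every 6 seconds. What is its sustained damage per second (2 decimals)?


DPS = damage / cooldown
= 1500 / 6
= 250.00

250.00 DPS


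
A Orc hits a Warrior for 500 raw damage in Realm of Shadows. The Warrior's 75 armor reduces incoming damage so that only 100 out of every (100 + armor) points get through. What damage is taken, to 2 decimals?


actual = 500 * 100 / (100 + 75)
= 500 * 100 / 175
= 50000 / 175
= 285.71

285.71 damage


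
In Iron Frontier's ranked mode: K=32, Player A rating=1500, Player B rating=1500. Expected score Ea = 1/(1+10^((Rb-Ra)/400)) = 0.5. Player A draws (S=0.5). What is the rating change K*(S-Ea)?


Elo update: delta = K * (S - Ea), where S = 0.5 (draws)
S - Ea = 0.5 - 0.5 = 0.0
Rating change = 32 * 0.0
= 0.00

0.00 rating points


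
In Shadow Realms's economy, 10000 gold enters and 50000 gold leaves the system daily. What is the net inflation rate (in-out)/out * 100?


Net gold = 10000 - 50000 = -40000
Inflation rate = net / sunk * 100 = -40000 / 50000 * 100
= -0.8 * 100
= -80.00%

-80.00%


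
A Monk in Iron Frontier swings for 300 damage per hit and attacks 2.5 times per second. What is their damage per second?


DPS = damage * attack_speed
= 300 * 2.5
= 750.0

750.0 DPS


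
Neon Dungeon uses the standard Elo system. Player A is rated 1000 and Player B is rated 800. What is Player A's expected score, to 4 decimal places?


Elo expected score: Ea = 1/(1 + 10^((Rb-Ra)/400))
Rb - Ra = 800 - 1000 = -200
(Rb-Ra)/400 = -200/400 = -0.5
10^-0.5 = 0.316228
Ea = 1/(1 + 0.316228) = 1/1.316228 = 0.7597

0.7597


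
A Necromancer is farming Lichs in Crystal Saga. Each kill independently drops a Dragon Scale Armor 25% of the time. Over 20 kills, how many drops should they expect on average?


Expected drops = kills * (drop_rate / 100)
= 20 * (25 / 100)
= 20 * 0.25
= 5.0

5.0 drops


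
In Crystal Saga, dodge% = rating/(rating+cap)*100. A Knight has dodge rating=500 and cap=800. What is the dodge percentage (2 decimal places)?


dodge% = 500 / (500 + 800) * 100
= 500 / 1300 * 100
= 0.384615 * 100
= 38.46%

38.46%


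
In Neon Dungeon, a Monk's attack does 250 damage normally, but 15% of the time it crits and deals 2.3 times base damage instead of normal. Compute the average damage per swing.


E[dmg] = base * (1 + crit_chance * (crit_mult - 1))
cc as decimal = 15/100 = 0.15
cm - 1 = 2.3 - 1 = 1.3
Bonus factor = 0.15 * 1.3 = 0.195
Total multiplier = 1 + 0.195 = 1.195
Expected damage = 250 * 1.195 = 298.75

298.75 damage


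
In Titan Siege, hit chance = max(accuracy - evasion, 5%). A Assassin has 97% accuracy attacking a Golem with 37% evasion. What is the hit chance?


accuracy - evasion = 97 - 37 = 60
Apply floor: max(60, 5) = 60
Hit chance = 60%

60%


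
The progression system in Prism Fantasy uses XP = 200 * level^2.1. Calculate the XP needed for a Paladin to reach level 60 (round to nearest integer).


XP = 200 * level^2.1
Substitute level = 60:
XP = 200 * 60^2.1
= 200 * 5421.4771
= 1084295

1084295 XP


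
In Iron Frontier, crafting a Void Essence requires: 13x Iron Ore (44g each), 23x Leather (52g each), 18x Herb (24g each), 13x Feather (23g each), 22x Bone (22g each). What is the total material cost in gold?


Cost breakdown:
  Iron Ore: 13 * 44 = 572
  Leather: 23 * 52 = 1196
  Herb: 18 * 24 = 432
  Feather: 13 * 23 = 299
  Bone: 22 * 22 = 484
Total = 572 + 1196 + 432 + 299 + 484 = 2983

2983 gold


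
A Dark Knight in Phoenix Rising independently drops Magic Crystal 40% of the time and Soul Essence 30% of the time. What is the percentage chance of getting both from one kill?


For independent events, P(both) = P(A) * P(B)
= 40% * 30%
= 1200 / 100 %
= 12.0%

12.0%


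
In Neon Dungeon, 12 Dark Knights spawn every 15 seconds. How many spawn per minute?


Spawns per minute = count * (60 / interval)
= 12 * (60 / 15)
= 12 * 4.0
= 48.0

48.0 per minute


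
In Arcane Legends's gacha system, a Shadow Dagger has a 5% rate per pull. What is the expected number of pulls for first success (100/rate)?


Expected pulls for a geometric distribution = 1/p = 100 / rate%
= 100 / 5
= 20.0

20.0 pulls


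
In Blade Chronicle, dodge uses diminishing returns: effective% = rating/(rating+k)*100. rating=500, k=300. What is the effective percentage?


effective% = rating / (rating + k) * 100
= 500 / (500 + 300) * 100
= 500 / 800 * 100
= 0.625 * 100
= 62.50%

62.50%


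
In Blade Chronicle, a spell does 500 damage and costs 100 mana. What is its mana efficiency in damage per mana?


Efficiency = damage / mana
= 500 / 100
= 5.00

5.00 dmg/mana


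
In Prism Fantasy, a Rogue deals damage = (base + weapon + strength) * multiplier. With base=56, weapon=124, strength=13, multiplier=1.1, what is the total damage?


Sum base + weapon + str = 56 + 124 + 13 = 193
Multiply by 1.1:
193 * 1.1 = 212.3

212.3 damage


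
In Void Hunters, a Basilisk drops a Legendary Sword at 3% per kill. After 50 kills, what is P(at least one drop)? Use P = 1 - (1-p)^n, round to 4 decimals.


P(at least one) = 1 - P(none) = 1 - (1-p)^n
p = 3/100 = 0.03
1 - p = 0.97
(1 - p)^50 = 0.97^50 = 0.218065
P(at least one) = 1 - 0.218065 = 0.7819

0.7819


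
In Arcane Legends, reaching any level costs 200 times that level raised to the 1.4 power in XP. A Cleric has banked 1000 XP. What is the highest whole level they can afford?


XP = 200 * level^1.4, so level = (XP / 200)^(1/1.4)
= (1000 / 200)^(1/1.4)
= 5.0^0.7143
= 3.1569
Floor: level = 3

level 3


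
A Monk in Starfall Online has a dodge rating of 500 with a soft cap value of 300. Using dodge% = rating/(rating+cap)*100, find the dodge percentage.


dodge% = 500 / (500 + 300) * 100
= 500 / 800 * 100
= 0.625 * 100
= 62.50%

62.50%


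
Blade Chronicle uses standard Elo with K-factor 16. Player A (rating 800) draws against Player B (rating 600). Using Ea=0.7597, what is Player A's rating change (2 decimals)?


Elo update: delta = K * (S - Ea), where S = 0.5 (draws)
S - Ea = 0.5 - 0.7597 = -0.2597
Rating change = 16 * -0.2597
= -4.16

-4.16 rating points


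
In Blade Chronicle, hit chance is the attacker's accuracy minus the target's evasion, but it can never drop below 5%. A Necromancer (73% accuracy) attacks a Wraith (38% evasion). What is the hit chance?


accuracy - evasion = 73 - 38 = 35
Apply floor: max(35, 5) = 35
Hit chance = 35%

35%


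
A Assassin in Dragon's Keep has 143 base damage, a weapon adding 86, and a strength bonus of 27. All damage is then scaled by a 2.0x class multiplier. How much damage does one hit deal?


Sum base + weapon + str = 143 + 86 + 27 = 256
Multiply by 2.0:
256 * 2.0 = 512.0

512.0 damage


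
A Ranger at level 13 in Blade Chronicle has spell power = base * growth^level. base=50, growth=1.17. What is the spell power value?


value = base * growth^level
= 50 * 1.17^13
= 50 * 7.698679
= 384.93

384.93 spell power


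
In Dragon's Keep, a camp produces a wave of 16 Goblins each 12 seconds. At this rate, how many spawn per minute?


Spawns per minute = count * (60 / interval)
= 16 * (60 / 12)
= 16 * 5.0
= 80.0

80.0 per minute


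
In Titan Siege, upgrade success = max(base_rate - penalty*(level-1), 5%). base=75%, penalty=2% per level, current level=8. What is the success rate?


raw_rate = 75 - 2 * (8 - 1)
= 75 - 2 * 7
= 75 - 14
= 61
Apply floor: max(61, 5) = 61%

61%


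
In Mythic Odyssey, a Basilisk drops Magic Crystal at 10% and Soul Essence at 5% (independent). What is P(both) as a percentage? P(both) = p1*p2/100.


For independent events, P(both) = P(A) * P(B)
= 10% * 5%
= 50 / 100 %
= 0.5%

0.5%


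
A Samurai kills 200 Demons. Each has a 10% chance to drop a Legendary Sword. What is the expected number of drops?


Expected drops = kills * (drop_rate / 100)
= 200 * (10 / 100)
= 200 * 0.1
= 20.0

20.0 drops


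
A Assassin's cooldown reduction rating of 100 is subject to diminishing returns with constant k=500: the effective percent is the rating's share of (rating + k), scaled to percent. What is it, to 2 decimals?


effective% = rating / (rating + k) * 100
= 100 / (100 + 500) * 100
= 100 / 600 * 100
= 0.166667 * 100
= 16.67%

16.67%


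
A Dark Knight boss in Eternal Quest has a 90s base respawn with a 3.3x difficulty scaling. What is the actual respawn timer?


Respawn time = base * multiplier
= 90 * 3.3
= 297.0 seconds

297.0 seconds


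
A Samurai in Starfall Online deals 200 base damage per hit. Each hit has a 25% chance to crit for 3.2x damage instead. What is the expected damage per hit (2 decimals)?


E[dmg] = base * (1 + crit_chance * (crit_mult - 1))
cc as decimal = 25/100 = 0.25
cm - 1 = 3.2 - 1 = 2.2
Bonus factor = 0.25 * 2.2 = 0.55
Total multiplier = 1 + 0.55 = 1.55
Expected damage = 200 * 1.55 = 310.00

310.00 damage


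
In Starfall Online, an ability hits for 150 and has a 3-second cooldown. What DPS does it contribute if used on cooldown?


DPS = damage / cooldown
= 150 / 3
= 50.00

50.00 DPS


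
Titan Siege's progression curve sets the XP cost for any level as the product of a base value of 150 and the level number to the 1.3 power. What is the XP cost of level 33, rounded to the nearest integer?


XP = 150 * level^1.3
Substitute level = 33:
XP = 150 * 33^1.3
= 150 * 94.2037
= 14131

14131 XP


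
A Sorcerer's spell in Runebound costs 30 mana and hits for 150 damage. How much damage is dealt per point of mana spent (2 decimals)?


Efficiency = damage / mana
= 150 / 30
= 5.00

5.00 dmg/mana


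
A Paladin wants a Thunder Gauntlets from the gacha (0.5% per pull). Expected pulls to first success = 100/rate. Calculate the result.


Expected pulls for a geometric distribution = 1/p = 100 / rate%
= 100 / 0.5
= 200.0

200.0 pulls


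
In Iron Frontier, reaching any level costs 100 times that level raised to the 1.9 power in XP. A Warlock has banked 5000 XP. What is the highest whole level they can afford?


XP = 100 * level^1.9, so level = (XP / 100)^(1/1.9)
= (5000 / 100)^(1/1.9)
= 50.0^0.5263
= 7.8378
Floor: level = 7

level 7


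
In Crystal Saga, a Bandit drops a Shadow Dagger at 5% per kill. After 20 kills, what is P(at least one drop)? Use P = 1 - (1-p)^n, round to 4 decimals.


P(at least one) = 1 - P(none) = 1 - (1-p)^n
p = 5/100 = 0.05
1 - p = 0.95
(1 - p)^20 = 0.95^20 = 0.358486
P(at least one) = 1 - 0.358486 = 0.6415

0.6415


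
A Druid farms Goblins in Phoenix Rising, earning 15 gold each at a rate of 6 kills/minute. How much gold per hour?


Gold per minute = 15 * 6 = 90
Gold per hour = 90 * 60 = 5400

5400 gold/hour


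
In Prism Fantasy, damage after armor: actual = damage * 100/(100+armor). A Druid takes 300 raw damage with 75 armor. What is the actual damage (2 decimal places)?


actual = 300 * 100 / (100 + 75)
= 300 * 100 / 175
= 30000 / 175
= 171.43

171.43 damage


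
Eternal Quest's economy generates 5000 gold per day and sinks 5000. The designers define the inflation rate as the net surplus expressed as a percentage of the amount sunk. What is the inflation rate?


Net gold = 5000 - 5000 = 0
Inflation rate = net / sunk * 100 = 0 / 5000 * 100
= 0.0 * 100
= 0.00%

0.00%


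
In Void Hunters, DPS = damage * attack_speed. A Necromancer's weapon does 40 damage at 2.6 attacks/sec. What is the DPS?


DPS = damage * attack_speed
= 40 * 2.6
= 104.0

104.0 DPS


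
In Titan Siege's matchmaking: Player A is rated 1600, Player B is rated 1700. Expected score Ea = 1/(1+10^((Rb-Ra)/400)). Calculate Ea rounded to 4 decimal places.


Elo expected score: Ea = 1/(1 + 10^((Rb-Ra)/400))
Rb - Ra = 1700 - 1600 = 100
(Rb-Ra)/400 = 100/400 = 0.25
10^0.25 = 1.778279
Ea = 1/(1 + 1.778279) = 1/2.778279 = 0.3599

0.3599


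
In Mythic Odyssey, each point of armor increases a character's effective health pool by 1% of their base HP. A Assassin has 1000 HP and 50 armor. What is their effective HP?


EHP = 1000 * (1 + 50/100)
= 1000 * (1 + 0.5)
= 1000 * 1.5
= 1500.0

1500.0 EHP


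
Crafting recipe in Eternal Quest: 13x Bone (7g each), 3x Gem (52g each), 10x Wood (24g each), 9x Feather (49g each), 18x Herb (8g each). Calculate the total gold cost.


Cost breakdown:
  Bone: 13 * 7 = 91
  Gem: 3 * 52 = 156
  Wood: 10 * 24 = 240
  Feather: 9 * 49 = 441
  Herb: 18 * 8 = 144
Total = 91 + 156 + 240 + 441 + 144 = 1072

1072 gold


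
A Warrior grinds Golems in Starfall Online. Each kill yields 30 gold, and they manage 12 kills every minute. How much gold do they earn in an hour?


Gold per minute = 30 * 12 = 360
Gold per hour = 360 * 60 = 21600

21600 gold/hour


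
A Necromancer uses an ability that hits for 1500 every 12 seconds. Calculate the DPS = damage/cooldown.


DPS = damage / cooldown
= 1500 / 12
= 125.00

125.00 DPS


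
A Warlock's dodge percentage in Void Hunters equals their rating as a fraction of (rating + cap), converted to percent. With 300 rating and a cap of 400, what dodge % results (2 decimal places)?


dodge% = 300 / (300 + 400) * 100
= 300 / 700 * 100
= 0.428571 * 100
= 42.86%

42.86%


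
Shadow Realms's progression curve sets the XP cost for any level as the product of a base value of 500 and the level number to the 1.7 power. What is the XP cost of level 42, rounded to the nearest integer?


XP = 500 * level^1.7
Substitute level = 42:
XP = 500 * 42^1.7
= 500 * 574.8093
= 287405

287405 XP


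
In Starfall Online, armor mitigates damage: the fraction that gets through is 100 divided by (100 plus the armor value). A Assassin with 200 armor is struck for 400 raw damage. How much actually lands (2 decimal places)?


actual = 400 * 100 / (100 + 200)
= 400 * 100 / 300
= 40000 / 300
= 133.33

133.33 damage


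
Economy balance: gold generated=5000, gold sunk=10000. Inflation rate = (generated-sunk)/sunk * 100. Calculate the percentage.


Net gold = 5000 - 10000 = -5000
Inflation rate = net / sunk * 100 = -5000 / 10000 * 100
= -0.5 * 100
= -50.00%

-50.00%


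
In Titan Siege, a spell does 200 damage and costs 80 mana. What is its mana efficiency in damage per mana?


Efficiency = damage / mana
= 200 / 80
= 2.50

2.50 dmg/mana


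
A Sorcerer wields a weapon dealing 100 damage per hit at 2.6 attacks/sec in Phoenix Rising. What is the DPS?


DPS = damage * attack_speed
= 100 * 2.6
= 260.0

260.0 DPS


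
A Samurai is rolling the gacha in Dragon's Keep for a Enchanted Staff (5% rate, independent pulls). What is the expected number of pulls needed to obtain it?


Expected pulls for a geometric distribution = 1/p = 100 / rate%
= 100 / 5
= 20.0

20.0 pulls


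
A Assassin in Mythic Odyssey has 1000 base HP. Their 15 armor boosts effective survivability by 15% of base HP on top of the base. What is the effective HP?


EHP = 1000 * (1 + 15/100)
= 1000 * (1 + 0.15)
= 1000 * 1.15
= 1150.0

1150.0 EHP


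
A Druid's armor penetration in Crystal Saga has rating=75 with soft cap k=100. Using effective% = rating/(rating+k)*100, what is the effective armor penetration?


effective% = rating / (rating + k) * 100
= 75 / (75 + 100) * 100
= 75 / 175 * 100
= 0.428571 * 100
= 42.86%

42.86%


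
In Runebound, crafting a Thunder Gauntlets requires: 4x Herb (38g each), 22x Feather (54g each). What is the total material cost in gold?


Cost breakdown:
  Herb: 4 * 38 = 152
  Feather: 22 * 54 = 1188
Total = 152 + 1188 = 1340

1340 gold


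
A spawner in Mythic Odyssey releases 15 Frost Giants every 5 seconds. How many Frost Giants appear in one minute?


Spawns per minute = count * (60 / interval)
= 15 * (60 / 5)
= 15 * 12.0
= 180.0

180.0 per minute


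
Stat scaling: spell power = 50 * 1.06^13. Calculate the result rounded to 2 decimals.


value = base * growth^level
= 50 * 1.06^13
= 50 * 2.132928
= 106.65

106.65 spell power


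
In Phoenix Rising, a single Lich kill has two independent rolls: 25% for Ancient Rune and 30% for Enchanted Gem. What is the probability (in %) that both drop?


For independent events, P(both) = P(A) * P(B)
= 25% * 30%
= 750 / 100 %
= 7.5%

7.5%


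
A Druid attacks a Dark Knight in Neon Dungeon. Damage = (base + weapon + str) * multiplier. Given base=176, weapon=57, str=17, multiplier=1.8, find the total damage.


Sum base + weapon + str = 176 + 57 + 17 = 250
Multiply by 1.8:
250 * 1.8 = 450.0

450.0 damage


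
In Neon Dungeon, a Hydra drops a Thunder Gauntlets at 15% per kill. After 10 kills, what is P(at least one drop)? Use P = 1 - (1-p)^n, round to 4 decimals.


P(at least one) = 1 - P(none) = 1 - (1-p)^n
p = 15/100 = 0.15
1 - p = 0.85
(1 - p)^10 = 0.85^10 = 0.196874
P(at least one) = 1 - 0.196874 = 0.8031

0.8031


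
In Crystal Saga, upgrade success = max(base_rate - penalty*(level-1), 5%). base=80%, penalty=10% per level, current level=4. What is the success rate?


raw_rate = 80 - 10 * (4 - 1)
= 80 - 10 * 3
= 80 - 30
= 50
Apply floor: max(50, 5) = 50%

50%


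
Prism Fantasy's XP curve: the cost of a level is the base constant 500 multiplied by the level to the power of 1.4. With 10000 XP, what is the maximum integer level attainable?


XP = 500 * level^1.4, so level = (XP / 500)^(1/1.4)
= (10000 / 500)^(1/1.4)
= 20.0^0.7143
= 8.4978
Floor: level = 8

level 8


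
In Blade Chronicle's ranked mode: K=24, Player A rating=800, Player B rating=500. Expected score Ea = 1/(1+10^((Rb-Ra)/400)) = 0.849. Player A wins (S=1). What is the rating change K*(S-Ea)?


Elo update: delta = K * (S - Ea), where S = 1 (wins)
S - Ea = 1 - 0.849 = 0.151
Rating change = 24 * 0.151
= 3.62

3.62 rating points


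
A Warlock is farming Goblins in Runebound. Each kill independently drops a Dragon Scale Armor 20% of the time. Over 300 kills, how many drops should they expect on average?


Expected drops = kills * (drop_rate / 100)
= 300 * (20 / 100)
= 300 * 0.2
= 60.0

60.0 drops


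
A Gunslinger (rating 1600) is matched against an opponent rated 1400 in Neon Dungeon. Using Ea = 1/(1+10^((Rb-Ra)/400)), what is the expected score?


Elo expected score: Ea = 1/(1 + 10^((Rb-Ra)/400))
Rb - Ra = 1400 - 1600 = -200
(Rb-Ra)/400 = -200/400 = -0.5
10^-0.5 = 0.316228
Ea = 1/(1 + 0.316228) = 1/1.316228 = 0.7597

0.7597


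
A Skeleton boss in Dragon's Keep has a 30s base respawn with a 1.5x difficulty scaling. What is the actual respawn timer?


Respawn time = base * multiplier
= 30 * 1.5
= 45.0 seconds

45.0 seconds


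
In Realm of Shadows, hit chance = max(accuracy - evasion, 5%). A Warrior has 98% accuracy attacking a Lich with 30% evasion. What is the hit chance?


accuracy - evasion = 98 - 30 = 68
Apply floor: max(68, 5) = 68
Hit chance = 68%

68%


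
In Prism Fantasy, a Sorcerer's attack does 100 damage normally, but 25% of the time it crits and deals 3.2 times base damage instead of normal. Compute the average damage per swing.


E[dmg] = base * (1 + crit_chance * (crit_mult - 1))
cc as decimal = 25/100 = 0.25
cm - 1 = 3.2 - 1 = 2.2
Bonus factor = 0.25 * 2.2 = 0.55
Total multiplier = 1 + 0.55 = 1.55
Expected damage = 100 * 1.55 = 155.00

155.00 damage


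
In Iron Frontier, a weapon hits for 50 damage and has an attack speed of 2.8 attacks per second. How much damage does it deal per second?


DPS = damage * attack_speed
= 50 * 2.8
= 140.0

140.0 DPS


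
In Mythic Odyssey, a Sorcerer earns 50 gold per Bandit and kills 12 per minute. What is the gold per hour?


Gold per minute = 50 * 12 = 600
Gold per hour = 600 * 60 = 36000

36000 gold/hour


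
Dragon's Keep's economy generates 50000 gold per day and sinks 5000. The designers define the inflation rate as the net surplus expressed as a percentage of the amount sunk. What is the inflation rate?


Net gold = 50000 - 5000 = 45000
Inflation rate = net / sunk * 100 = 45000 / 5000 * 100
= 9.0 * 100
= 900.00%

900.00%


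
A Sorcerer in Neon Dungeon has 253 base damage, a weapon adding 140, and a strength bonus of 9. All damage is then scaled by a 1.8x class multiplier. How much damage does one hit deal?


Sum base + weapon + str = 253 + 140 + 9 = 402
Multiply by 1.8:
402 * 1.8 = 723.6

723.6 damage


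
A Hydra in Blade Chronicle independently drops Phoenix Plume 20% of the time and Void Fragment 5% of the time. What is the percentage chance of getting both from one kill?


For independent events, P(both) = P(A) * P(B)
= 20% * 5%
= 100 / 100 %
= 1.0%

1.0%


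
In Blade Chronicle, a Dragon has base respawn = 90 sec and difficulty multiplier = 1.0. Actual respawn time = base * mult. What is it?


Respawn time = base * multiplier
= 90 * 1.0
= 90.0 seconds

90.0 seconds
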